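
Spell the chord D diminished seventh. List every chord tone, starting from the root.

Root D, quality diminished seventh:
D — root
F — minor 3rd
Ab — diminished 5th
Cb — diminished 7th

D  F  Ab  Cb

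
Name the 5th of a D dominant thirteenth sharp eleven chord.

D dominant thirteenth sharp eleven is built on D; its 5th is a perfect 5th above the root.
A fifth above D uses the letter A, and the perfect 5th above D is A.

A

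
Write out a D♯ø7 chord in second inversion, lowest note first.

A – C# – D# – F#

D♯ø7 = D#–F#–A–C#; second inversion → fifth (A) lowest.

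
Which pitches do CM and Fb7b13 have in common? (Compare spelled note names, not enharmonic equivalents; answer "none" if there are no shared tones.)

none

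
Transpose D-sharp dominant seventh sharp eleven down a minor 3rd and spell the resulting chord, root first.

B-sharp  D-double-sharp  F-double-sharp  A-sharp  E-double-sharp

A minor 3rd down from D-sharp is B-sharp, so the new chord is B-sharp dominant seventh sharp eleven.
root → B-sharp
3rd (major 3rd) → D-double-sharp
5th (perfect 5th) → F-double-sharp
7th (minor 7th) → A-sharp
11th (augmented 11th) → E-double-sharp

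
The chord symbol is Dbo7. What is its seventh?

Cbb

Root of Dbo7 = Db. The 7th is a diminished 7th: Db up a diminished 7th → Cbb.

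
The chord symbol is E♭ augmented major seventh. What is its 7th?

E♭ augmented major seventh is built on E-flat; its 7th is a major 7th above the root.
A seventh above E uses the letter D, and the major 7th above E-flat is D.

D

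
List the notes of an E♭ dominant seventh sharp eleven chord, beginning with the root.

Eb  G  Bb  Db  A

E♭ dominant seventh sharp eleven: dominant seventh sharp eleven on Eb.
root → Eb
3rd (major 3rd) → G
5th (perfect 5th) → Bb
7th (minor 7th) → Db
11th (augmented 11th) → A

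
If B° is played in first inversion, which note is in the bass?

B° in root position is B–D–F.
First inversion places the third in the bass, which is D.

D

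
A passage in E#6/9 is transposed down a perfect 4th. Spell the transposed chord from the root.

E# down a perfect 4th → B#. New chord: B# six-nine.
B# — root
D## — major 3rd
F## — perfect 5th
G## — major 6th
C## — major 9th

B#  D##  F##  G##  C##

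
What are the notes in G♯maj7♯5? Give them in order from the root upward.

G# B# D## F##

G♯maj7♯5: augmented major seventh on G#.
G# — root
B# — major 3rd
D## — augmented 5th
F## — major 7th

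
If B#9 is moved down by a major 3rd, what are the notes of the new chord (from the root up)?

G♯, B♯, D♯, F♯, A♯

Transposed root: B♯ → G♯ (major 3rd down). So we spell G♯ dominant ninth:
- root: G♯
- major 3rd: B♯
- perfect 5th: D♯
- minor 7th: F♯
- major 9th: A♯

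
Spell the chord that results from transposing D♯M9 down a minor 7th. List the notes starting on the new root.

E#, G##, B#, D##, F##

A minor 7th down from D# is E#, so the new chord is E# major ninth.
E# — root
G## — major 3rd
B# — perfect 5th
D## — major 7th
F## — major 9th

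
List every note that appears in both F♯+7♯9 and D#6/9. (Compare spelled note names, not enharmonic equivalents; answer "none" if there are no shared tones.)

A#

F♯+7♯9: F# A# C## E G##
D#6/9: D# F## A# B# E#
Common to both → A#.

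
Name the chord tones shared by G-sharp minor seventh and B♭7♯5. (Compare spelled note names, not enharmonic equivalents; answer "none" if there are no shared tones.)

F♯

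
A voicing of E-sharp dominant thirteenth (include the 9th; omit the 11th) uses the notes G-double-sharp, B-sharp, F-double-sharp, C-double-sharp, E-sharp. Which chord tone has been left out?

The full E-sharp dominant thirteenth chord is E-sharp, G-double-sharp, B-sharp, D-sharp, F-double-sharp, C-double-sharp.
Comparing with the voicing, the minor 7th (7th) — D-sharp — is absent.

D-sharp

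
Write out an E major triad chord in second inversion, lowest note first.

B, E, G-sharp

In root position, E major triad is E–G-sharp–B.
Second inversion puts the fifth (B) in the bass.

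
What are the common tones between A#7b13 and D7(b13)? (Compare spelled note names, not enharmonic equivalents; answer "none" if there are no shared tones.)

F#

A#7b13 = A#, C##, E#, G#, F#.
D7(b13) = D, F#, A, C, Bb.
Shared: F#.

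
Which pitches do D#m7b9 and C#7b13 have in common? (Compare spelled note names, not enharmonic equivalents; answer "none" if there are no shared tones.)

D#m7b9 = D#, F#, A#, C#, E.
C#7b13 = C#, E#, G#, B, A.
Shared: C#.

C#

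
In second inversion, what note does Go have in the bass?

Go in root position is G–Bb–Db.
Second inversion places the fifth in the bass, which is Db.

Db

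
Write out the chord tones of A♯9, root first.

A#, C##, E#, G#, B#

Root A#, quality dominant ninth:
A# — root
C## — major 3rd
E# — perfect 5th
G# — minor 7th
B# — major 9th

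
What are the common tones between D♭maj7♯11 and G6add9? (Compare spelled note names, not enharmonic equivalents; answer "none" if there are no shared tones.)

G

D♭maj7♯11: Db F Ab C G
G6add9: G B D E A
Common to both → G.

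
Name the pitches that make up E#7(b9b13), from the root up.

E# – G## – B# – D# – F# – C#

Root E#, quality dominant seventh flat nine flat thirteen:
root → E#
3rd (major 3rd) → G##
5th (perfect 5th) → B#
7th (minor 7th) → D#
9th (minor 9th) → F#
13th (minor 13th) → C#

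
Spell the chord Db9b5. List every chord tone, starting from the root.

Db9b5 is a dominant ninth flat five built on Db.
root → Db
3rd (major 3rd) → F
5th (diminished 5th) → Abb
7th (minor 7th) → Cb
9th (major 9th) → Eb

Db F Abb Cb Eb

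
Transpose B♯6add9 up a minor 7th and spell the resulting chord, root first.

A♯, C𝄪, E♯, F𝄪, B♯

B♯ up a minor 7th → A♯. New chord: A♯ six-nine.
A♯ — root
C𝄪 — major 3rd
E♯ — perfect 5th
F𝄪 — major 6th
B♯ — major 9th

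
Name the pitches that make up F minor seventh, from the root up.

F A♭ C E♭

F minor seventh is a minor seventh built on F.
F — root
A♭ — minor 3rd
C — perfect 5th
E♭ — minor 7th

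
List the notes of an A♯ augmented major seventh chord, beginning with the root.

A♯, C𝄪, E𝄪, G𝄪

Root A♯, quality augmented major seventh:
- root: A♯
- major 3rd: C𝄪
- augmented 5th: E𝄪
- major 7th: G𝄪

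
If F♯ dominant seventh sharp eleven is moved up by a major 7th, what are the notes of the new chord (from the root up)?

A major 7th up from F-sharp is E-sharp, so the new chord is E-sharp dominant seventh sharp eleven.
- root: E-sharp
- major 3rd: G-double-sharp
- perfect 5th: B-sharp
- minor 7th: D-sharp
- augmented 11th: A-double-sharp

E-sharp, G-double-sharp, B-sharp, D-sharp, A-double-sharp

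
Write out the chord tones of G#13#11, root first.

Root G#, quality dominant thirteenth sharp eleven:
- root: G#
- major 3rd: B#
- perfect 5th: D#
- minor 7th: F#
- major 9th: A#
- augmented 11th: C##
- major 13th: E#

G#, B#, D#, F#, A#, C##, E#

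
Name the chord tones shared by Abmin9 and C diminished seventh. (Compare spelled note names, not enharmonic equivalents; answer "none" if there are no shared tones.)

Abmin9: A♭ C♭ E♭ G♭ B♭
C diminished seventh: C E♭ G♭ B𝄫
Common to both → E♭, G♭.

E♭ – G♭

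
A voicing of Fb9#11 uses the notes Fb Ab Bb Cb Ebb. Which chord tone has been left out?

Fb9#11 = Fb, Ab, Cb, Ebb, Gb, Bb. The voicing lacks the 9th (major 9th), Gb.

Gb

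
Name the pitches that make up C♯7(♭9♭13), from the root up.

C#, E#, G#, B, D, A

C♯7(♭9♭13) is a dominant seventh flat nine flat thirteen built on C#.
root → C#
3rd (major 3rd) → E#
5th (perfect 5th) → G#
7th (minor 7th) → B
9th (minor 9th) → D
13th (minor 13th) → A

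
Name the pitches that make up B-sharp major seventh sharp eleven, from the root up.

B-sharp major seventh sharp eleven is a major seventh sharp eleven built on B♯.
Root: B♯
Major 3rd (3rd): D𝄪
Perfect 5th (5th): F𝄪
Major 7th (7th): A𝄪
Augmented 11th (11th): E𝄪

B♯ D𝄪 F𝄪 A𝄪 E𝄪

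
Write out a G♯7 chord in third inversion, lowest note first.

In root position, G♯7 is G#–B#–D#–F#.
Third inversion puts the seventh (F#) in the bass.

F#, G#, B#, D#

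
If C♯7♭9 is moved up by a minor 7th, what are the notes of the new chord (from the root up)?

B, D♯, F♯, A, C

A minor 7th up from C♯ is B, so the new chord is B dominant seventh flat nine.
- root: B
- major 3rd: D♯
- perfect 5th: F♯
- minor 7th: A
- minor 9th: C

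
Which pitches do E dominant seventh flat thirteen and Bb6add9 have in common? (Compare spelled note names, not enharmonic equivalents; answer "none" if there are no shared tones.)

D C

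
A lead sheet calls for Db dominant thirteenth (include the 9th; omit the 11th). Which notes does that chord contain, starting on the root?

Db, F, Ab, Cb, Eb, Bb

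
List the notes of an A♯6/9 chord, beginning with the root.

A#, C##, E#, F##, B#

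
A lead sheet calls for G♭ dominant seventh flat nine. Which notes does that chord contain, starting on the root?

G♭ dominant seventh flat nine is a dominant seventh flat nine built on G-flat.
root → G-flat
3rd (major 3rd) → B-flat
5th (perfect 5th) → D-flat
7th (minor 7th) → F-flat
9th (minor 9th) → A-double-flat

G-flat  B-flat  D-flat  F-flat  A-double-flat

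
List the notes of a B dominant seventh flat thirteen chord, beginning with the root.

B – D-sharp – F-sharp – A – G

Root B, quality dominant seventh flat thirteen:
B — root
D-sharp — major 3rd
F-sharp — perfect 5th
A — minor 7th
G — minor 13th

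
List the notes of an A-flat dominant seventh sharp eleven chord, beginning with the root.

A-flat  C  E-flat  G-flat  D

A-flat dominant seventh sharp eleven is a dominant seventh sharp eleven built on A-flat.
root → A-flat
3rd (major 3rd) → C
5th (perfect 5th) → E-flat
7th (minor 7th) → G-flat
11th (augmented 11th) → D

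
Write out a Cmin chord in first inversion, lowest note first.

E♭  G  C

In root position, Cmin is C–E♭–G.
First inversion puts the third (E♭) in the bass.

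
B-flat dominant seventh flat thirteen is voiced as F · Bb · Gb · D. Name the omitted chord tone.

Ab

B-flat dominant seventh flat thirteen = Bb, D, F, Ab, Gb. The voicing lacks the 7th (minor 7th), Ab.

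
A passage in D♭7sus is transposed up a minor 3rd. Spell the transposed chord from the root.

Fb  Bbb  Cb  Ebb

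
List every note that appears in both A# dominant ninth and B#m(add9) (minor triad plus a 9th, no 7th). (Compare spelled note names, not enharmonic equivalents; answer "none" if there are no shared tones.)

C𝄪, B♯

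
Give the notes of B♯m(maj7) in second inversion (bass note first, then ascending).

F## A## B# D#

B♯m(maj7) = B#–D#–F##–A##; second inversion → fifth (F##) lowest.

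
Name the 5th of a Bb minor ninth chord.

Bb minor ninth is built on Bb; its 5th is a perfect 5th above the root.
A fifth above B uses the letter F, and the perfect 5th above Bb is F.

F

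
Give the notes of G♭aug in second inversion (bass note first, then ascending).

D – Gb – Bb

G♭aug = Gb–Bb–D; second inversion → fifth (D) lowest.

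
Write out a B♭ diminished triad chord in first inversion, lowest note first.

D-flat  F-flat  B-flat

In root position, B♭ diminished triad is B-flat–D-flat–F-flat.
First inversion puts the third (D-flat) in the bass.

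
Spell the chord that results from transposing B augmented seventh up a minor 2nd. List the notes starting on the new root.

C  E  G#  Bb

Transposed root: B → C (minor 2nd up). So we spell C augmented seventh:
Root: C
Major 3rd (3rd): E
Augmented 5th (5th): G#
Minor 7th (7th): Bb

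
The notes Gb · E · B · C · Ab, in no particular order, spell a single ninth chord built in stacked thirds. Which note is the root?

Arranged so that each adjacent pair is a third by letter name: Ab – C – E – Gb – B.
The bottom of that stack, Ab, is the root (this is Ab dominant seventh sharp nine sharp five).

Ab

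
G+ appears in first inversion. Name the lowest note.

G+ in root position is G–B–D#.
First inversion places the third in the bass, which is B.

B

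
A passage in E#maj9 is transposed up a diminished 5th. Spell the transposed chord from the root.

B – D# – F# – A# – C#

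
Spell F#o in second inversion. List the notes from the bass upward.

F#o = F#–A–C; second inversion → fifth (C) lowest.

C F# A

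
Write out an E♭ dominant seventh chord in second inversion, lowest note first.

E♭ dominant seventh = Eb–G–Bb–Db; second inversion → fifth (Bb) lowest.

Bb Db Eb G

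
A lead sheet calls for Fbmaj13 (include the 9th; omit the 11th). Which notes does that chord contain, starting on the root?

Fb, Ab, Cb, Eb, Gb, Db

Root Fb, quality major thirteenth:
Fb — root
Ab — major 3rd
Cb — perfect 5th
Eb — major 7th
Gb — major 9th
Db — major 13th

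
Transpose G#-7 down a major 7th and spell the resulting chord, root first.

A  C  E  G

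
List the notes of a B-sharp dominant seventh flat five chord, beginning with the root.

B-sharp dominant seventh flat five is a dominant seventh flat five built on B#.
- root: B#
- major 3rd: D##
- diminished 5th: F#
- minor 7th: A#

B#  D##  F#  A#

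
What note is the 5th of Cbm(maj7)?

Gb

Cbm(maj7) is built on Cb; its 5th is a perfect 5th above the root.
A fifth above C uses the letter G, and the perfect 5th above Cb is Gb.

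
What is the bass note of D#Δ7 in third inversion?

D#Δ7 = D#–F##–A#–C##. Third inversion → seventh in the bass = C##.

C##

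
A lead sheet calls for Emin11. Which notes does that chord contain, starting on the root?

E, G, B, D, F#, A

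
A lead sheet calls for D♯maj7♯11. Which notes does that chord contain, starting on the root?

D#, F##, A#, C##, G##

D♯maj7♯11: major seventh sharp eleven on D#.
- root: D#
- major 3rd: F##
- perfect 5th: A#
- major 7th: C##
- augmented 11th: G##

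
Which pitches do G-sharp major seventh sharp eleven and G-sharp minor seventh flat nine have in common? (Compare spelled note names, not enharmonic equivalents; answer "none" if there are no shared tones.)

G-sharp major seventh sharp eleven: G-sharp B-sharp D-sharp F-double-sharp C-double-sharp
G-sharp minor seventh flat nine: G-sharp B D-sharp F-sharp A
Common to both → G-sharp, D-sharp.

G-sharp D-sharp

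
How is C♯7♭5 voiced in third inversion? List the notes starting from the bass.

B, C#, E#, G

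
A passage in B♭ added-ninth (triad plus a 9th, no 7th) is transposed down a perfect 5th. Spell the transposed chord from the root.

A perfect 5th down from Bb is Eb, so the new chord is Eb added-ninth.
root → Eb
3rd (major 3rd) → G
5th (perfect 5th) → Bb
9th (major 9th) → F

Eb, G, Bb, F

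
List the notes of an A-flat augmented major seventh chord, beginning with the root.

A-flat augmented major seventh: augmented major seventh on A-flat.
- root: A-flat
- major 3rd: C
- augmented 5th: E
- major 7th: G

A-flat, C, E, G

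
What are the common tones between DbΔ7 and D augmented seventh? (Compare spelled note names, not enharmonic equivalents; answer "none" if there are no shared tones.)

DbΔ7: Db F Ab C
D augmented seventh: D F# A# C
Common to both → C.

C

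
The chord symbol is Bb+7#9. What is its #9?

C♯

Root of Bb+7#9 = B♭. The 9th is an augmented 9th: B♭ up an augmented 9th → C♯.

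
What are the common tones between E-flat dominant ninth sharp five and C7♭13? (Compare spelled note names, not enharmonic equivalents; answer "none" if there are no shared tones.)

E-flat dominant ninth sharp five: Eb G B Db F
C7♭13: C E G Bb Ab
Common to both → G.

G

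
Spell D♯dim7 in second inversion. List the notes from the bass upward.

A  C  D#  F#

In root position, D♯dim7 is D#–F#–A–C.
Second inversion puts the fifth (A) in the bass.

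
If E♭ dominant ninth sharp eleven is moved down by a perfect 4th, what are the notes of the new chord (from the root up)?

B-flat – D – F – A-flat – C – E

Transposed root: E-flat → B-flat (perfect 4th down). So we spell B-flat dominant ninth sharp eleven:
- root: B-flat
- major 3rd: D
- perfect 5th: F
- minor 7th: A-flat
- major 9th: C
- augmented 11th: E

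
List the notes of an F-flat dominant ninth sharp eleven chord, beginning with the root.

F-flat dominant ninth sharp eleven: dominant ninth sharp eleven on Fb.
Root: Fb
Major 3rd (3rd): Ab
Perfect 5th (5th): Cb
Minor 7th (7th): Ebb
Major 9th (9th): Gb
Augmented 11th (11th): Bb

Fb Ab Cb Ebb Gb Bb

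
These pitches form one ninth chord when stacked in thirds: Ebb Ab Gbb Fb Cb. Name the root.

Stacking in thirds gives Fb – Ab – Cb – Ebb – Gbb, so Fb is the root — Fb dominant seventh flat nine.

Fb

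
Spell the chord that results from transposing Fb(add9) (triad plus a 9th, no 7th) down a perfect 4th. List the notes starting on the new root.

F♭ down a perfect 4th → C♭. New chord: C♭ added-ninth.
root → C♭
3rd (major 3rd) → E♭
5th (perfect 5th) → G♭
9th (major 9th) → D♭

C♭ E♭ G♭ D♭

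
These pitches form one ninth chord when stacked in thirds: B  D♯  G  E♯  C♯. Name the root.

Arranged so that each adjacent pair is a third by letter name: C♯ – E♯ – G – B – D♯.
The bottom of that stack, C♯, is the root (this is C♯ dominant ninth flat five).

C♯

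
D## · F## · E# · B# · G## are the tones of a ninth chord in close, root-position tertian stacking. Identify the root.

E#

Stacking in thirds gives E# – G## – B# – D## – F##, so E# is the root — E# major ninth.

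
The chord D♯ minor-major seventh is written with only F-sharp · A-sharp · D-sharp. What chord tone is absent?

C-double-sharp

D♯ minor-major seventh = D-sharp, F-sharp, A-sharp, C-double-sharp. The voicing lacks the 7th (major 7th), C-double-sharp.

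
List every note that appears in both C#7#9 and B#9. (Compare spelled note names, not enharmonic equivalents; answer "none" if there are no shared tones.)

C#7#9 = C♯, E♯, G♯, B, D𝄪.
B#9 = B♯, D𝄪, F𝄪, A♯, C𝄪.
Shared: D𝄪.

D𝄪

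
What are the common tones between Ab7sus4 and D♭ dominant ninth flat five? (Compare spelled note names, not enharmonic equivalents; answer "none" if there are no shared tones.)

Ab7sus4 = Ab, Db, Eb, Gb.
D♭ dominant ninth flat five = Db, F, Abb, Cb, Eb.
Shared: Db, Eb.

Db, Eb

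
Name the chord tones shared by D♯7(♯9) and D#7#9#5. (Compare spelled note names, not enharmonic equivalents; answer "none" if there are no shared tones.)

D♯7(♯9) = D#, F##, A#, C#, E##.
D#7#9#5 = D#, F##, A##, C#, E##.
Shared: D#, F##, C#, E##.

D# F## C# E##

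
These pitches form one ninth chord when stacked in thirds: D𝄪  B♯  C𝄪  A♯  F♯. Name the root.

Stacking in thirds gives B♯ – D𝄪 – F♯ – A♯ – C𝄪, so B♯ is the root — B♯ dominant ninth flat five.

B♯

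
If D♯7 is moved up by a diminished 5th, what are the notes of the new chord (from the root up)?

A, C#, E, G

D# up a diminished 5th → A. New chord: A dominant seventh.
A — root
C# — major 3rd
E — perfect 5th
G — minor 7th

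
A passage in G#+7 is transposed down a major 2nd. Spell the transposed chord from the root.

Transposed root: G# → F# (major 2nd down). So we spell F# augmented seventh:
- root: F#
- major 3rd: A#
- augmented 5th: C##
- minor 7th: E

F# A# C## E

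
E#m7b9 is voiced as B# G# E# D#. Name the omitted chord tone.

The full E#m7b9 chord is E#, G#, B#, D#, F#.
Comparing with the voicing, the minor 9th (9th) — F# — is absent.

F#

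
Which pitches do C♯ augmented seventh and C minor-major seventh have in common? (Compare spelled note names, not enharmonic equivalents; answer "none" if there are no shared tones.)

B

C♯ augmented seventh = C-sharp, E-sharp, G-double-sharp, B.
C minor-major seventh = C, E-flat, G, B.
Shared: B.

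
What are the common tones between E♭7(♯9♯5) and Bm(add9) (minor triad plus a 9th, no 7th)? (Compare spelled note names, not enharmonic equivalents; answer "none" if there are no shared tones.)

B – F♯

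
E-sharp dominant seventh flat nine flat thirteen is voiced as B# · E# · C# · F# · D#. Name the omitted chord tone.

G##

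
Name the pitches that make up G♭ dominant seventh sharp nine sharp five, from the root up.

Gb Bb D Fb A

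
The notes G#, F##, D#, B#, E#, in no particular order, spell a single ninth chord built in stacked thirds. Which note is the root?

E#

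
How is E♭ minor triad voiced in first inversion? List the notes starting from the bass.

Gb – Bb – Eb

In root position, E♭ minor triad is Eb–Gb–Bb.
First inversion puts the third (Gb) in the bass.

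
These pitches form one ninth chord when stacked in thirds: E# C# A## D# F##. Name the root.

D#

Stacking in thirds gives D# – F## – A## – C# – E#, so D# is the root — D# dominant ninth sharp five.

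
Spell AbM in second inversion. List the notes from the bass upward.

AbM = A♭–C–E♭; second inversion → fifth (E♭) lowest.

E♭, A♭, C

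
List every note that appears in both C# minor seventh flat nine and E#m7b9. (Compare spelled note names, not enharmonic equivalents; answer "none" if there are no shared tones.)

G♯

C# minor seventh flat nine = C♯, E, G♯, B, D.
E#m7b9 = E♯, G♯, B♯, D♯, F♯.
Shared: G♯.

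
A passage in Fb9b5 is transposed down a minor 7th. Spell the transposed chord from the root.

Fb down a minor 7th → Gb. New chord: Gb dominant ninth flat five.
Root: Gb
Major 3rd (3rd): Bb
Diminished 5th (5th): Dbb
Minor 7th (7th): Fb
Major 9th (9th): Ab

Gb, Bb, Dbb, Fb, Ab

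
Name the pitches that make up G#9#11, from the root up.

G#  B#  D#  F#  A#  C##

G#9#11: dominant ninth sharp eleven on G#.
G# — root
B# — major 3rd
D# — perfect 5th
F# — minor 7th
A# — major 9th
C## — augmented 11th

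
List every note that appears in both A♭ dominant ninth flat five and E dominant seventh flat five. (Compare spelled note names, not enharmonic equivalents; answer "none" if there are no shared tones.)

B-flat

A♭ dominant ninth flat five = A-flat, C, E-double-flat, G-flat, B-flat.
E dominant seventh flat five = E, G-sharp, B-flat, D.
Shared: B-flat.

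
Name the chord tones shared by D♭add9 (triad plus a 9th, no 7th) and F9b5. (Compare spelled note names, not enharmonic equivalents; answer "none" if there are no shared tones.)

F, Eb

D♭add9 = Db, F, Ab, Eb.
F9b5 = F, A, Cb, Eb, G.
Shared: F, Eb.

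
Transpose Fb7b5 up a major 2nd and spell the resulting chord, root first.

Transposed root: Fb → Gb (major 2nd up). So we spell Gb dominant seventh flat five:
root → Gb
3rd (major 3rd) → Bb
5th (diminished 5th) → Dbb
7th (minor 7th) → Fb

Gb, Bb, Dbb, Fb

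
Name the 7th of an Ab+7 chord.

G♭

Root of Ab+7 = A♭. The 7th is a minor 7th: A♭ up a minor 7th → G♭.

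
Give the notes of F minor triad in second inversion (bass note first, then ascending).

In root position, F minor triad is F–Ab–C.
Second inversion puts the fifth (C) in the bass.

C – F – Ab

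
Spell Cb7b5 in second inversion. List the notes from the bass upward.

Gbb – Bbb – Cb – Eb

Cb7b5 = Cb–Eb–Gbb–Bbb; second inversion → fifth (Gbb) lowest.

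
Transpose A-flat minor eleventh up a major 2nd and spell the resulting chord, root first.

B♭, D♭, F, A♭, C, E♭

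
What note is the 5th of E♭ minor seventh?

Root of E♭ minor seventh = Eb. The 5th is a perfect 5th: Eb up a perfect 5th → Bb.

Bb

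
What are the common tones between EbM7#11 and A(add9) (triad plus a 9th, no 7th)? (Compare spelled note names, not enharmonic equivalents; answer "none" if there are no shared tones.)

A

EbM7#11: Eb G Bb D A
A(add9): A C# E B
Common to both → A.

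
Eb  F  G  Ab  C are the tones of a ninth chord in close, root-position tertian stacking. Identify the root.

F

Arranged so that each adjacent pair is a third by letter name: F – Ab – C – Eb – G.
The bottom of that stack, F, is the root (this is F minor ninth).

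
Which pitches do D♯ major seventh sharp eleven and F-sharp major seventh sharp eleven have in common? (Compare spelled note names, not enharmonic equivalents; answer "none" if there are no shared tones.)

A#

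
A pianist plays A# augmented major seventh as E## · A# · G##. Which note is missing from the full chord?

C##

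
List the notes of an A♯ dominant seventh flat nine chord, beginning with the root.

A# C## E# G# B

A♯ dominant seventh flat nine is a dominant seventh flat nine built on A#.
A# — root
C## — major 3rd
E# — perfect 5th
G# — minor 7th
B — minor 9th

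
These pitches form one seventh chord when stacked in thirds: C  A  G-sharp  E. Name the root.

A

Stacking in thirds gives A – C – E – G-sharp, so A is the root — A minor-major seventh.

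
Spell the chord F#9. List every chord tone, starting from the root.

F#  A#  C#  E  G#

Root F#, quality dominant ninth:
- root: F#
- major 3rd: A#
- perfect 5th: C#
- minor 7th: E
- major 9th: G#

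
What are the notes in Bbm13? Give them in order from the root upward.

Bb – Db – F – Ab – C – Eb – G

Bbm13 is a minor thirteenth built on Bb.
- root: Bb
- minor 3rd: Db
- perfect 5th: F
- minor 7th: Ab
- major 9th: C
- perfect 11th: Eb
- major 13th: G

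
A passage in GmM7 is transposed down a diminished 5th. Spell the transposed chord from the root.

C#, E, G#, B#

G down a diminished 5th → C#. New chord: C# minor-major seventh.
- root: C#
- minor 3rd: E
- perfect 5th: G#
- major 7th: B#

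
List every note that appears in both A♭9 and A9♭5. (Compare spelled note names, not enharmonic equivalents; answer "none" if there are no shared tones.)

E♭

A♭9 = A♭, C, E♭, G♭, B♭.
A9♭5 = A, C♯, E♭, G, B.
Shared: E♭.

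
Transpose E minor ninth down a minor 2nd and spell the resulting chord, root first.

D#, F#, A#, C#, E#

A minor 2nd down from E is D#, so the new chord is D# minor ninth.
Root: D#
Minor 3rd (3rd): F#
Perfect 5th (5th): A#
Minor 7th (7th): C#
Major 9th (9th): E#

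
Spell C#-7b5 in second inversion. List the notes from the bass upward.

C#-7b5 = C#–E–G–B; second inversion → fifth (G) lowest.

G B C# E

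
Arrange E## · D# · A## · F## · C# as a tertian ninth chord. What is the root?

D#

Arranged so that each adjacent pair is a third by letter name: D# – F## – A## – C# – E##.
The bottom of that stack, D#, is the root (this is D# dominant seventh sharp nine sharp five).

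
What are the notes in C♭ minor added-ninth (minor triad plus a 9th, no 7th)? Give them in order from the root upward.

C♭ minor added-ninth: minor added-ninth on Cb.
root → Cb
3rd (minor 3rd) → Ebb
5th (perfect 5th) → Gb
9th (major 9th) → Db

Cb Ebb Gb Db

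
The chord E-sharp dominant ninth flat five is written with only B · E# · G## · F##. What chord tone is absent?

D#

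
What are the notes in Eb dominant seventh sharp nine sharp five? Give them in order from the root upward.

E-flat, G, B, D-flat, F-sharp

Eb dominant seventh sharp nine sharp five is a dominant seventh sharp nine sharp five built on E-flat.
Root: E-flat
Major 3rd (3rd): G
Augmented 5th (5th): B
Minor 7th (7th): D-flat
Augmented 9th (9th): F-sharp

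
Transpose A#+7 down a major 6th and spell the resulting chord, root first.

C# – E# – G## – B

A major 6th down from A# is C#, so the new chord is C# augmented seventh.
Root: C#
Major 3rd (3rd): E#
Augmented 5th (5th): G##
Minor 7th (7th): B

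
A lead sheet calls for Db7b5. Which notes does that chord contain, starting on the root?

Db, F, Abb, Cb

Db7b5 is a dominant seventh flat five built on Db.
Db — root
F — major 3rd
Abb — diminished 5th
Cb — minor 7th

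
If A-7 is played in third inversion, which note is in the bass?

A-7 = A–C–E–G. Third inversion → seventh in the bass = G.

G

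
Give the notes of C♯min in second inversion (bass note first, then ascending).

G# – C# – E

C♯min = C#–E–G#; second inversion → fifth (G#) lowest.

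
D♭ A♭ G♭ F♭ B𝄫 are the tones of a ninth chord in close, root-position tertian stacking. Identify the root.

G♭

Arranged so that each adjacent pair is a third by letter name: G♭ – B𝄫 – D♭ – F♭ – A♭.
The bottom of that stack, G♭, is the root (this is G♭ minor ninth).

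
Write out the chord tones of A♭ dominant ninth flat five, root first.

A♭ dominant ninth flat five: dominant ninth flat five on A♭.
A♭ — root
C — major 3rd
E𝄫 — diminished 5th
G♭ — minor 7th
B♭ — major 9th

A♭, C, E𝄫, G♭, B♭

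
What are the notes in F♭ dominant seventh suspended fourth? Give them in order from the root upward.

F♭ dominant seventh suspended fourth: dominant seventh suspended fourth on Fb.
- root: Fb
- perfect 4th: Bbb
- perfect 5th: Cb
- minor 7th: Ebb

Fb  Bbb  Cb  Ebb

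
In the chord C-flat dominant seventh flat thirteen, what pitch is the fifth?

G-flat

Root of C-flat dominant seventh flat thirteen = C-flat. The 5th is a perfect 5th: C-flat up a perfect 5th → G-flat.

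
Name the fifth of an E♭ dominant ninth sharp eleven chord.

B♭

E♭ dominant ninth sharp eleven is built on E♭; its 5th is a perfect 5th above the root.
A fifth above E uses the letter B, and the perfect 5th above E♭ is B♭.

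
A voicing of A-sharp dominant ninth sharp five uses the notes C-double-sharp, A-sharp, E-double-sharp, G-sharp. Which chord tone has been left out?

The full A-sharp dominant ninth sharp five chord is A-sharp, C-double-sharp, E-double-sharp, G-sharp, B-sharp.
Comparing with the voicing, the major 9th (9th) — B-sharp — is absent.

B-sharp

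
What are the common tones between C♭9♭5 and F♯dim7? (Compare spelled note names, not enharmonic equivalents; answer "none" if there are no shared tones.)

Eb

C♭9♭5: Cb Eb Gbb Bbb Db
F♯dim7: F# A C Eb
Common to both → Eb.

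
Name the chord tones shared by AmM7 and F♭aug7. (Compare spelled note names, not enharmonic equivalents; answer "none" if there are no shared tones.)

AmM7: A C E G♯
F♭aug7: F♭ A♭ C E𝄫
Common to both → C.

C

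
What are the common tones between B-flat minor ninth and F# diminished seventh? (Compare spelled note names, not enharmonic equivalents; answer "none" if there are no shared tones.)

C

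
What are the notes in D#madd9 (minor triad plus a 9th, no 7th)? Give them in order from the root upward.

Root D#, quality minor added-ninth:
D# — root
F# — minor 3rd
A# — perfect 5th
E# — major 9th

D#, F#, A#, E#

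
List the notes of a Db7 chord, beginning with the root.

Db7 is a dominant seventh built on Db.
- root: Db
- major 3rd: F
- perfect 5th: Ab
- minor 7th: Cb

Db – F – Ab – Cb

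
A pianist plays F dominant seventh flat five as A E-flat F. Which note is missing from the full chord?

F dominant seventh flat five = F, A, C-flat, E-flat. The voicing lacks the 5th (diminished 5th), C-flat.

C-flat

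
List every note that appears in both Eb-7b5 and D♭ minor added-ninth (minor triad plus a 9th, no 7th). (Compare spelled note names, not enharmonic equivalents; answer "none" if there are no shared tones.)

Eb, Db

Eb-7b5 = Eb, Gb, Bbb, Db.
D♭ minor added-ninth = Db, Fb, Ab, Eb.
Shared: Eb, Db.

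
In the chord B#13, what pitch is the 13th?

G##

Root of B#13 = B#. The 13th is a major 13th: B# up a major 13th → G##.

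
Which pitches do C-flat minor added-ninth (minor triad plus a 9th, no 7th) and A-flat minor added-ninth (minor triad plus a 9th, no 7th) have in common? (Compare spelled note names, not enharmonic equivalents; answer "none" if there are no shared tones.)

C-flat

C-flat minor added-ninth = C-flat, E-double-flat, G-flat, D-flat.
A-flat minor added-ninth = A-flat, C-flat, E-flat, B-flat.
Shared: C-flat.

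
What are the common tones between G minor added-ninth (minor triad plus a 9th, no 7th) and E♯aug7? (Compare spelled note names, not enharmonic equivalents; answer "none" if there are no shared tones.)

none

G minor added-ninth: G Bb D A
E♯aug7: E# G## B## D#
Common to both → none.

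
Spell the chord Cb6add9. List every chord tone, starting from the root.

Cb, Eb, Gb, Ab, Db

Cb6add9: six-nine on Cb.
Cb — root
Eb — major 3rd
Gb — perfect 5th
Ab — major 6th
Db — major 9th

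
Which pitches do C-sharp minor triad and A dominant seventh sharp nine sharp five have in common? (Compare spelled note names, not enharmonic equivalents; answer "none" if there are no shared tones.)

C-sharp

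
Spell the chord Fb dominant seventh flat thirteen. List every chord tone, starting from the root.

Fb, Ab, Cb, Ebb, Dbb

Root Fb, quality dominant seventh flat thirteen:
root → Fb
3rd (major 3rd) → Ab
5th (perfect 5th) → Cb
7th (minor 7th) → Ebb
13th (minor 13th) → Dbb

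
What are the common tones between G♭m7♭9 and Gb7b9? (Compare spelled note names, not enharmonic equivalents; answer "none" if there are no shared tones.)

G♭m7♭9: G♭ B𝄫 D♭ F♭ A𝄫
Gb7b9: G♭ B♭ D♭ F♭ A𝄫
Common to both → G♭, D♭, F♭, A𝄫.

G♭ – D♭ – F♭ – A𝄫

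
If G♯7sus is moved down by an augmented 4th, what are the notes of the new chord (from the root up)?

D  G  A  C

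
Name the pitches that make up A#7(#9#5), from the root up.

A#, C##, E##, G#, B##

Root A#, quality dominant seventh sharp nine sharp five:
A# — root
C## — major 3rd
E## — augmented 5th
G# — minor 7th
B## — augmented 9th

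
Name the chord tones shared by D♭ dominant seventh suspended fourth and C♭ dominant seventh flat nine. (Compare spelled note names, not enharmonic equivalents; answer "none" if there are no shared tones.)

D♭ dominant seventh suspended fourth = D-flat, G-flat, A-flat, C-flat.
C♭ dominant seventh flat nine = C-flat, E-flat, G-flat, B-double-flat, D-double-flat.
Shared: G-flat, C-flat.

G-flat, C-flat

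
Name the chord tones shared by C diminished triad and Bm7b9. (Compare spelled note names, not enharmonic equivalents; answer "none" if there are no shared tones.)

C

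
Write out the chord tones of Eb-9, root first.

Eb-9: minor ninth on Eb.
root → Eb
3rd (minor 3rd) → Gb
5th (perfect 5th) → Bb
7th (minor 7th) → Db
9th (major 9th) → F

Eb – Gb – Bb – Db – F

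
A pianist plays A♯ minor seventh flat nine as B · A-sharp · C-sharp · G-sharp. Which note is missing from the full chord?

A♯ minor seventh flat nine = A-sharp, C-sharp, E-sharp, G-sharp, B. The voicing lacks the 5th (perfect 5th), E-sharp.

E-sharp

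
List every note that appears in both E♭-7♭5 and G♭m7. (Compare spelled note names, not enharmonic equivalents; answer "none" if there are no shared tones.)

Gb  Bbb  Db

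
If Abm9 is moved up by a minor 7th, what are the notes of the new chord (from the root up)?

Ab up a minor 7th → Gb. New chord: Gb minor ninth.
root → Gb
3rd (minor 3rd) → Bbb
5th (perfect 5th) → Db
7th (minor 7th) → Fb
9th (major 9th) → Ab

Gb  Bbb  Db  Fb  Ab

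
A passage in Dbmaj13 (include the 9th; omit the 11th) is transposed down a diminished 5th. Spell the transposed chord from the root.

G, B, D, F#, A, E

A diminished 5th down from Db is G, so the new chord is G major thirteenth.
Root: G
Major 3rd (3rd): B
Perfect 5th (5th): D
Major 7th (7th): F#
Major 9th (9th): A
Major 13th (13th): E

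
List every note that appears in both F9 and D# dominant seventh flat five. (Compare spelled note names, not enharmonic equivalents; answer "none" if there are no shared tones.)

F9: F A C Eb G
D# dominant seventh flat five: D# F## A C#
Common to both → A.

A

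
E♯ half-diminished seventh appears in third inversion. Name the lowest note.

E♯ half-diminished seventh = E#–G#–B–D#. Third inversion → seventh in the bass = D#.

D#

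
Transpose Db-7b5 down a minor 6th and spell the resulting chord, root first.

F, A♭, C♭, E♭

D♭ down a minor 6th → F. New chord: F half-diminished seventh.
F — root
A♭ — minor 3rd
C♭ — diminished 5th
E♭ — minor 7th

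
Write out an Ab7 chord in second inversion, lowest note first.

E♭ – G♭ – A♭ – C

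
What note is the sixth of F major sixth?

D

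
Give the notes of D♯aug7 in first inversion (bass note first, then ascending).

D♯aug7 = D#–F##–A##–C#; first inversion → third (F##) lowest.

F##, A##, C#, D#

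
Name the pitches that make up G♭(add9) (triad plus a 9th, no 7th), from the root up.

G♭(add9) is an added-ninth built on G♭.
- root: G♭
- major 3rd: B♭
- perfect 5th: D♭
- major 9th: A♭

G♭  B♭  D♭  A♭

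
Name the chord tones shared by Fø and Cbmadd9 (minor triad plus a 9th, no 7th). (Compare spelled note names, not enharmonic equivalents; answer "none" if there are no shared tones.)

Cb

Fø = F, Ab, Cb, Eb.
Cbmadd9 = Cb, Ebb, Gb, Db.
Shared: Cb.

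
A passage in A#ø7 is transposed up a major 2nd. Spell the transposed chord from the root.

B#  D#  F#  A#

Transposed root: A# → B# (major 2nd up). So we spell B# half-diminished seventh:
Root: B#
Minor 3rd (3rd): D#
Diminished 5th (5th): F#
Minor 7th (7th): A#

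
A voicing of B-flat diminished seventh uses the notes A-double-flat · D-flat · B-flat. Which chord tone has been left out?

F-flat

The full B-flat diminished seventh chord is B-flat, D-flat, F-flat, A-double-flat.
Comparing with the voicing, the diminished 5th (5th) — F-flat — is absent.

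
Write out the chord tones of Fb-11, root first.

Fb-11: minor eleventh on Fb.
- root: Fb
- minor 3rd: Abb
- perfect 5th: Cb
- minor 7th: Ebb
- major 9th: Gb
- perfect 11th: Bbb

Fb Abb Cb Ebb Gb Bbb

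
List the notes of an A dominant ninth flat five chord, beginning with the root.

A dominant ninth flat five: dominant ninth flat five on A.
- root: A
- major 3rd: C#
- diminished 5th: Eb
- minor 7th: G
- major 9th: B

A – C# – Eb – G – B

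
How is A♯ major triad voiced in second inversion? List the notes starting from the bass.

E#, A#, C##

In root position, A♯ major triad is A#–C##–E#.
Second inversion puts the fifth (E#) in the bass.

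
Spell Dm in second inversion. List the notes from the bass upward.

A  D  F

In root position, Dm is D–F–A.
Second inversion puts the fifth (A) in the bass.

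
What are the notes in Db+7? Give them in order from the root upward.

Root Db, quality augmented seventh:
- root: Db
- major 3rd: F
- augmented 5th: A
- minor 7th: Cb

Db  F  A  Cb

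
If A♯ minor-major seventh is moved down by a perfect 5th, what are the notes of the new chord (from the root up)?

D#, F#, A#, C##

Transposed root: A# → D# (perfect 5th down). So we spell D# minor-major seventh:
root → D#
3rd (minor 3rd) → F#
5th (perfect 5th) → A#
7th (major 7th) → C##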